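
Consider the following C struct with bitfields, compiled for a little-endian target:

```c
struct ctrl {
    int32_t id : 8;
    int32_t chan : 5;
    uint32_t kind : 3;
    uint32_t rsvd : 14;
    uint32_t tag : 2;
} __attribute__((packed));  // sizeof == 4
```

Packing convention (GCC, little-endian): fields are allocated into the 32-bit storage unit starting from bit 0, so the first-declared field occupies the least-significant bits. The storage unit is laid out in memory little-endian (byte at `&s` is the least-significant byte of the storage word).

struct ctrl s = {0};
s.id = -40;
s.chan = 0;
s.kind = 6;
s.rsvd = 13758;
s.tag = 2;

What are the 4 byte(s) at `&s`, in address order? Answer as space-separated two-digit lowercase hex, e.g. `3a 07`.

id (8b) val=-40 bits=0xd8 at bit 0: 0x000000d8
chan (5b) val=0 bits=0x0 at bit 8: 0x000000d8
kind (3b) val=6 bits=0x6 at bit 13: 0x0000c0d8
rsvd (14b) val=13758 bits=0x35be at bit 16: 0x35bec0d8
tag (2b) val=2 bits=0x2 at bit 30: 0xb5bec0d8
word = 0xb5bec0d8 → little-endian bytes:
  [0]=0xd8  [1]=0xc0  [2]=0xbe  [3]=0xb5

d8 c0 be b5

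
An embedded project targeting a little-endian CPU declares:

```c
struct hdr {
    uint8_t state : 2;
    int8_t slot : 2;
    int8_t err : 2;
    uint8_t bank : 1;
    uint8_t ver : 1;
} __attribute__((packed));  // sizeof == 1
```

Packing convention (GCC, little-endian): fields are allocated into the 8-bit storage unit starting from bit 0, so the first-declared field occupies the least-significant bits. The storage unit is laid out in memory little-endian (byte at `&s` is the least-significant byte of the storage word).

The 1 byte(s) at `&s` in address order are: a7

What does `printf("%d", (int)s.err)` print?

-2

[0]=0xa7 (little-endian) → word 0xa7
state [0+:2] = (word>>0) & 0x3 = 3
slot [2+:2] = (word>>2) & 0x3 = 1
err [4+:2] = (word>>4) & 0x3 = 2  ←
bank [6+:1] = (word>>6) & 0x1 = 0
ver [7+:1] = (word>>7) & 0x1 = 1
err signed 2b, MSB=1: 2 - 4 = -2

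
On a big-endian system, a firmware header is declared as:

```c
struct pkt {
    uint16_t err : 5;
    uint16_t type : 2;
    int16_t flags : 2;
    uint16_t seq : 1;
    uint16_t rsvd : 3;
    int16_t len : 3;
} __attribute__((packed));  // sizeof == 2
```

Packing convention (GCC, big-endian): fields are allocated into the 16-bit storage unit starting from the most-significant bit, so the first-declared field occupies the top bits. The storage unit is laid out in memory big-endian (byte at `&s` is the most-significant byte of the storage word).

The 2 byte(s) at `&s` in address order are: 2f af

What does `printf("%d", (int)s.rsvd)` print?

[0]=0x2f [1]=0xaf (big-endian) → word 0x2faf
err:5 @ bit 11 → (0x2faf>>11)&0x1f = 0x5
type:2 @ bit 9 → (0x2faf>>9)&0x3 = 0x3
flags:2 @ bit 7 → (0x2faf>>7)&0x3 = 0x3
seq:1 @ bit 6 → (0x2faf>>6)&0x1 = 0x0
rsvd:3 @ bit 3 → (0x2faf>>3)&0x7 = 0x5  ←
len:3 @ bit 0 → (0x2faf>>0)&0x7 = 0x7

5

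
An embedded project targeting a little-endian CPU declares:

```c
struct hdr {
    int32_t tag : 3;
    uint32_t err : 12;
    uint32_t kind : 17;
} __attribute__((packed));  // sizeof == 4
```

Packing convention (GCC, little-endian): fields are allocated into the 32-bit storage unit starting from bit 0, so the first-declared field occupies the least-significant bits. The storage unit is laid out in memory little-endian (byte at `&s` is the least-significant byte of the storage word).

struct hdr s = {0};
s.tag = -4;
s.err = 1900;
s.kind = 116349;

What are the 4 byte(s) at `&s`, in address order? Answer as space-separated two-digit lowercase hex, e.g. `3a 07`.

64 bb 3e e3

tag (3b) val=-4 bits=0x4 at bit 0: 0x00000004
err (12b) val=1900 bits=0x76c at bit 3: 0x00003b64
kind (17b) val=116349 bits=0x1c67d at bit 15: 0xe33ebb64
word = 0xe33ebb64 → little-endian bytes:
  [0]=0x64  [1]=0xbb  [2]=0x3e  [3]=0xe3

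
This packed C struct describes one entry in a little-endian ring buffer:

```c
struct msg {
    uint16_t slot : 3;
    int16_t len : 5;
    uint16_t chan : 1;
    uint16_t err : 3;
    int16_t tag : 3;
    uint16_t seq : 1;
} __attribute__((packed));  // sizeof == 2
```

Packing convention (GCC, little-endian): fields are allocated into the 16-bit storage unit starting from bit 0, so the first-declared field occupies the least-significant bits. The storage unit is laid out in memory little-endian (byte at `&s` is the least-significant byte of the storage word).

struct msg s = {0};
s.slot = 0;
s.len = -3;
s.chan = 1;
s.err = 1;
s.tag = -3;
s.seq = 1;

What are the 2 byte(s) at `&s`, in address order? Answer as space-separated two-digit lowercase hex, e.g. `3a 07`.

slot:3 = 0 → 0x0 << 0 → word 0x0000
len:5 = -3 → 0x1d << 3 → word 0x00e8
chan:1 = 1 → 0x1 << 8 → word 0x01e8
err:3 = 1 → 0x1 << 9 → word 0x03e8
tag:3 = -3 → 0x5 << 12 → word 0x53e8
seq:1 = 1 → 0x1 << 15 → word 0xd3e8
word = 0xd3e8 → little-endian bytes:
  [0]=0xe8  [1]=0xd3

e8 d3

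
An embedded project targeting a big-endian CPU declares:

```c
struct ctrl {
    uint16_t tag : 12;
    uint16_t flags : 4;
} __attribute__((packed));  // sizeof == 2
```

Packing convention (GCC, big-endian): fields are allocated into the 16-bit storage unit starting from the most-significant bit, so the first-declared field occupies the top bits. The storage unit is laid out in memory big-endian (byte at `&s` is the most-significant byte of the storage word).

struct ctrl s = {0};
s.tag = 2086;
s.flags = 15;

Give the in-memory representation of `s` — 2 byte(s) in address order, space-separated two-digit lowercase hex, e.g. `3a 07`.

tag (12b) val=2086 bits=0x826 at bit 4: 0x8260
flags (4b) val=15 bits=0xf at bit 0: 0x826f
word = 0x826f → big-endian bytes:
  [0]=0x82  [1]=0x6f

82 6f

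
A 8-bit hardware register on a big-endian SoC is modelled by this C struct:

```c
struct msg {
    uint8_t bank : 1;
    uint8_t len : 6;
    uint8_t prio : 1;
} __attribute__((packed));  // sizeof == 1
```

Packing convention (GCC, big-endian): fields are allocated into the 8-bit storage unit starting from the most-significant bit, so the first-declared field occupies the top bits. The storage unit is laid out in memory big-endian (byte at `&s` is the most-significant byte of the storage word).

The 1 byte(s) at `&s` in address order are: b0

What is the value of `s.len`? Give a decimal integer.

[0]=0xb0 (big-endian) → word 0xb0
bank [7+:1] = (word>>7) & 0x1 = 1
len [1+:6] = (word>>1) & 0x3f = 24  ←
prio [0+:1] = (word>>0) & 0x1 = 0

24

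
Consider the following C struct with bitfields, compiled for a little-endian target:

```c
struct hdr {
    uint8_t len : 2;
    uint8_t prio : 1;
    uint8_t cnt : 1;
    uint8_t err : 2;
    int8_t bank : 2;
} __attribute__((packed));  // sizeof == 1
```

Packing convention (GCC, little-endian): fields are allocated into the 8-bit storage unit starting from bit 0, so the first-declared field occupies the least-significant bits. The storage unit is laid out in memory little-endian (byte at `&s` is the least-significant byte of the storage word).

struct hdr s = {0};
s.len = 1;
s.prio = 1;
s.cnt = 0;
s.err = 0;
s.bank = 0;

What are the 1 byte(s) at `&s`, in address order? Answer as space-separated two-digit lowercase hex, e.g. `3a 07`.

05

[0+:2] len=1 & 0x3 = 0x1; word=0x01
[2+:1] prio=1 & 0x1 = 0x1; word=0x05
[3+:1] cnt=0 & 0x1 = 0x0; word=0x05
[4+:2] err=0 & 0x3 = 0x0; word=0x05
[6+:2] bank=0 & 0x3 = 0x0; word=0x05
word = 0x05 → little-endian bytes:
  [0]=0x05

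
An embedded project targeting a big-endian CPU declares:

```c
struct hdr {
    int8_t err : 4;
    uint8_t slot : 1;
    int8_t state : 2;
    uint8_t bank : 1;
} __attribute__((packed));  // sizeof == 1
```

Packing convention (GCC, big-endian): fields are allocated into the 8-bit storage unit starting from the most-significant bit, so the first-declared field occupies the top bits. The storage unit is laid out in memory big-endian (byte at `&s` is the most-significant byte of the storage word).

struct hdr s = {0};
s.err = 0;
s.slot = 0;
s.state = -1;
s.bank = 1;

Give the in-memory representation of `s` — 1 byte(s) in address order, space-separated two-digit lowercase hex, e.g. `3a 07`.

07

[4+:4] err=0 & 0xf = 0x0; word=0x00
[3+:1] slot=0 & 0x1 = 0x0; word=0x00
[1+:2] state=-1 & 0x3 = 0x3; word=0x06
[0+:1] bank=1 & 0x1 = 0x1; word=0x07
word = 0x07 → big-endian bytes:
  [0]=0x07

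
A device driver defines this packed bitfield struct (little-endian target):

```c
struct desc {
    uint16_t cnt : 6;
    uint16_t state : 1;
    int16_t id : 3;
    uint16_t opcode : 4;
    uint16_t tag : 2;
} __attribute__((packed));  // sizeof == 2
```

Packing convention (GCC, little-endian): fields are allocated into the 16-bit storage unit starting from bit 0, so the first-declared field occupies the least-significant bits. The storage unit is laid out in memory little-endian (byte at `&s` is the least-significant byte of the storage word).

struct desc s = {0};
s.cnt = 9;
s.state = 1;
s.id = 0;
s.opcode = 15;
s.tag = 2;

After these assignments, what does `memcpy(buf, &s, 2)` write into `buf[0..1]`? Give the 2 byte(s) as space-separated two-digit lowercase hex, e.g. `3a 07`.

49 bc

cnt (6b) val=9 bits=0x9 at bit 0: 0x0009
state (1b) val=1 bits=0x1 at bit 6: 0x0049
id (3b) val=0 bits=0x0 at bit 7: 0x0049
opcode (4b) val=15 bits=0xf at bit 10: 0x3c49
tag (2b) val=2 bits=0x2 at bit 14: 0xbc49
word = 0xbc49 → little-endian bytes:
  [0]=0x49  [1]=0xbc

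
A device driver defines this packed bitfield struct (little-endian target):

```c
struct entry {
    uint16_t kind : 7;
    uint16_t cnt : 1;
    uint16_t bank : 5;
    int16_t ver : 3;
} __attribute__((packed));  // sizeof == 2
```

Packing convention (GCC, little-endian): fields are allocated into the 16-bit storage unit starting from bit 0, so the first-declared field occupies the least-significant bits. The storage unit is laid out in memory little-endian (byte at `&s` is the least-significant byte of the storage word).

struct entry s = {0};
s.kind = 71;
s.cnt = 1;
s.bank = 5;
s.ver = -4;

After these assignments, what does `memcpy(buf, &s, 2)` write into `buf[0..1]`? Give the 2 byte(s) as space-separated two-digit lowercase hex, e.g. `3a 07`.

[0+:7] kind=71 & 0x7f = 0x47; word=0x0047
[7+:1] cnt=1 & 0x1 = 0x1; word=0x00c7
[8+:5] bank=5 & 0x1f = 0x5; word=0x05c7
[13+:3] ver=-4 & 0x7 = 0x4; word=0x85c7
word = 0x85c7 → little-endian bytes:
  [0]=0xc7  [1]=0x85

c7 85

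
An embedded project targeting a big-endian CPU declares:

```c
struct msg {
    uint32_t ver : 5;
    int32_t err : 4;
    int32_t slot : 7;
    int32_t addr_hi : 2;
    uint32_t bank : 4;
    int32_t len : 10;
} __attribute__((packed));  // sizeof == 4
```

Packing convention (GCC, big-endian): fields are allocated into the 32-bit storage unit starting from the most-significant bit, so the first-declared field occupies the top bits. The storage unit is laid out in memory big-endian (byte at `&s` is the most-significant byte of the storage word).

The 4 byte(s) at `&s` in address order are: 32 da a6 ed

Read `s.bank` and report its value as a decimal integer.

[0]=0x32 [1]=0xda [2]=0xa6 [3]=0xed (big-endian) → word 0x32daa6ed
ver [27+:5] = (word>>27) & 0x1f = 6
err [23+:4] = (word>>23) & 0xf = 5
slot [16+:7] = (word>>16) & 0x7f = 90
addr_hi [14+:2] = (word>>14) & 0x3 = 2
bank [10+:4] = (word>>10) & 0xf = 9  ←
len [0+:10] = (word>>0) & 0x3ff = 749

9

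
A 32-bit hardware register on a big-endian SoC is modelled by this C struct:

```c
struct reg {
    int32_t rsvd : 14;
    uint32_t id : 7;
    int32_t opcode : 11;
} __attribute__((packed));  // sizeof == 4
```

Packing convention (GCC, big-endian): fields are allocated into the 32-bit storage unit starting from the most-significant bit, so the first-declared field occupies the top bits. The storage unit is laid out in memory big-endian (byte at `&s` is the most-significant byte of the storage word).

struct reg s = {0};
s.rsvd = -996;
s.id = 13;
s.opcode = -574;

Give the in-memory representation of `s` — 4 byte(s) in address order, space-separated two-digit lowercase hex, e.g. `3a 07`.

f0 70 6d c2

[18+:14] rsvd=-996 & 0x3fff = 0x3c1c; word=0xf0700000
[11+:7] id=13 & 0x7f = 0xd; word=0xf0706800
[0+:11] opcode=-574 & 0x7ff = 0x5c2; word=0xf0706dc2
word = 0xf0706dc2 → big-endian bytes:
  [0]=0xf0  [1]=0x70  [2]=0x6d  [3]=0xc2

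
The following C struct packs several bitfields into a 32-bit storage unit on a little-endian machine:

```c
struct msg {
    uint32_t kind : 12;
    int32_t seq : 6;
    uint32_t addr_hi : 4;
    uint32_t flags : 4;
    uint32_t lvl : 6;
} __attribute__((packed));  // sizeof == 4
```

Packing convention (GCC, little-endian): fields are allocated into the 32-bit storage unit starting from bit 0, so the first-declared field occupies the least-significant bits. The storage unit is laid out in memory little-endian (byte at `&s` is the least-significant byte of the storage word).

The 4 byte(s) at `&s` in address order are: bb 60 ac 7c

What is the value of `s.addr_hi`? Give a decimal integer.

11

[0]=0xbb [1]=0x60 [2]=0xac [3]=0x7c (little-endian) → word 0x7cac60bb
kind:12 @ bit 0 → (0x7cac60bb>>0)&0xfff = 0xbb
seq:6 @ bit 12 → (0x7cac60bb>>12)&0x3f = 0x6
addr_hi:4 @ bit 18 → (0x7cac60bb>>18)&0xf = 0xb  ←
flags:4 @ bit 22 → (0x7cac60bb>>22)&0xf = 0x2
lvl:6 @ bit 26 → (0x7cac60bb>>26)&0x3f = 0x1f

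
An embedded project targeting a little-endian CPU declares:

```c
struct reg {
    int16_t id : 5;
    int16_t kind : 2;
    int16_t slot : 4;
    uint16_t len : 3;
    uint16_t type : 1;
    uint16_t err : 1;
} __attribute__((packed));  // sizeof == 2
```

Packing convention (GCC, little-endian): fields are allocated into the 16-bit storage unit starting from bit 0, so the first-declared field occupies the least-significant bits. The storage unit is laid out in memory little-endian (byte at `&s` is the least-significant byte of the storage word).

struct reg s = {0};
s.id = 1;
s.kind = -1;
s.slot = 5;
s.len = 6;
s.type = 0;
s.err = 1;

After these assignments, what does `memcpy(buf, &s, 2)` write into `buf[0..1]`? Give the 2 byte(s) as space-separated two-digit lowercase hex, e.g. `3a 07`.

e1 b2

id:5 = 1 → 0x1 << 0 → word 0x0001
kind:2 = -1 → 0x3 << 5 → word 0x0061
slot:4 = 5 → 0x5 << 7 → word 0x02e1
len:3 = 6 → 0x6 << 11 → word 0x32e1
type:1 = 0 → 0x0 << 14 → word 0x32e1
err:1 = 1 → 0x1 << 15 → word 0xb2e1
word = 0xb2e1 → little-endian bytes:
  [0]=0xe1  [1]=0xb2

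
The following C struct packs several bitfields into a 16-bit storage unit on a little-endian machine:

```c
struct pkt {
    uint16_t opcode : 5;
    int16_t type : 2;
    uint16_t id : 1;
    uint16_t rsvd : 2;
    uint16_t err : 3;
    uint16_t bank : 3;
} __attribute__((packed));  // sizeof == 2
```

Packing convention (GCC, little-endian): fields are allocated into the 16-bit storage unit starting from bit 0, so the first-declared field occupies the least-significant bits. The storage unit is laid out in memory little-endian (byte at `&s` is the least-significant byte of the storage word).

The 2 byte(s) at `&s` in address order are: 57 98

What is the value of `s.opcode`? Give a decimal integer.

23

[0]=0x57 [1]=0x98 (little-endian) → word 0x9857
opcode [0+:5] = (word>>0) & 0x1f = 23  ←
type [5+:2] = (word>>5) & 0x3 = 2
id [7+:1] = (word>>7) & 0x1 = 0
rsvd [8+:2] = (word>>8) & 0x3 = 0
err [10+:3] = (word>>10) & 0x7 = 6
bank [13+:3] = (word>>13) & 0x7 = 4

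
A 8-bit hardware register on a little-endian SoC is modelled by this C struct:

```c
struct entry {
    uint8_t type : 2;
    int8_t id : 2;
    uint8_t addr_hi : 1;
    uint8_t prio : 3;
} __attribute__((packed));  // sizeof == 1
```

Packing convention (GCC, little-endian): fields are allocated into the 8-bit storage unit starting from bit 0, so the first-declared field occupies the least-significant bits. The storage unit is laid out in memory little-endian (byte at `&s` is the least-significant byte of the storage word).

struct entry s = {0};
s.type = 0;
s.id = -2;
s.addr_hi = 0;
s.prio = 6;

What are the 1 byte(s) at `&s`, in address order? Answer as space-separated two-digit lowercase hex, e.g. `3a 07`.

type:2 = 0 → 0x0 << 0 → word 0x00
id:2 = -2 → 0x2 << 2 → word 0x08
addr_hi:1 = 0 → 0x0 << 4 → word 0x08
prio:3 = 6 → 0x6 << 5 → word 0xc8
word = 0xc8 → little-endian bytes:
  [0]=0xc8

c8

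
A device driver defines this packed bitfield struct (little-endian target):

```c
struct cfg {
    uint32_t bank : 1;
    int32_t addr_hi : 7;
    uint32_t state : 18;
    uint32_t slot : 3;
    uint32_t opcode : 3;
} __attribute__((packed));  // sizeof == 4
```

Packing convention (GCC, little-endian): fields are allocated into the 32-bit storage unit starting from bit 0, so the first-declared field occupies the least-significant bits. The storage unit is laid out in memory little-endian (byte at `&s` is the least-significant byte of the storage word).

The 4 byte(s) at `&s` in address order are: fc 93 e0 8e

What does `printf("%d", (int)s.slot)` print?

3

[0]=0xfc [1]=0x93 [2]=0xe0 [3]=0x8e (little-endian) → word 0x8ee093fc
bank [0+:1] = (word>>0) & 0x1 = 0
addr_hi [1+:7] = (word>>1) & 0x7f = 126
state [8+:18] = (word>>8) & 0x3ffff = 188563
slot [26+:3] = (word>>26) & 0x7 = 3  ←
opcode [29+:3] = (word>>29) & 0x7 = 4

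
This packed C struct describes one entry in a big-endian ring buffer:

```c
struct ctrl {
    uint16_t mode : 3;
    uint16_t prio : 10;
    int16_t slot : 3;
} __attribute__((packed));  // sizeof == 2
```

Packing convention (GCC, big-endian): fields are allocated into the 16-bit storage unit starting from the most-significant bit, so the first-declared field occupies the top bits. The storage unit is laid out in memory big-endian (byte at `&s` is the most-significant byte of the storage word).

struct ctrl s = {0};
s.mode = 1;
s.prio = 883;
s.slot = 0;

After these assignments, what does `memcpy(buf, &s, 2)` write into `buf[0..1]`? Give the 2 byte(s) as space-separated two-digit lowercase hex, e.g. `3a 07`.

3b 98

[13+:3] mode=1 & 0x7 = 0x1; word=0x2000
[3+:10] prio=883 & 0x3ff = 0x373; word=0x3b98
[0+:3] slot=0 & 0x7 = 0x0; word=0x3b98
word = 0x3b98 → big-endian bytes:
  [0]=0x3b  [1]=0x98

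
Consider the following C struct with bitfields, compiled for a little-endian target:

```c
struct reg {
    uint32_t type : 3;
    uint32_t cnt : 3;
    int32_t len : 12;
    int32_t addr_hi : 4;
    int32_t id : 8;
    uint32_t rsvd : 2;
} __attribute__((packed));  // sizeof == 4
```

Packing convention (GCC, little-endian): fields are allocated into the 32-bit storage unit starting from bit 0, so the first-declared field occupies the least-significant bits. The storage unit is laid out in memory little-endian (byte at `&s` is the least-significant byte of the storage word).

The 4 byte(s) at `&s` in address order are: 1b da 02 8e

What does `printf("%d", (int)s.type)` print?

3

[0]=0x1b [1]=0xda [2]=0x02 [3]=0x8e (little-endian) → word 0x8e02da1b
type [0+:3] = (word>>0) & 0x7 = 3  ←
cnt [3+:3] = (word>>3) & 0x7 = 3
len [6+:12] = (word>>6) & 0xfff = 2920
addr_hi [18+:4] = (word>>18) & 0xf = 0
id [22+:8] = (word>>22) & 0xff = 56
rsvd [30+:2] = (word>>30) & 0x3 = 2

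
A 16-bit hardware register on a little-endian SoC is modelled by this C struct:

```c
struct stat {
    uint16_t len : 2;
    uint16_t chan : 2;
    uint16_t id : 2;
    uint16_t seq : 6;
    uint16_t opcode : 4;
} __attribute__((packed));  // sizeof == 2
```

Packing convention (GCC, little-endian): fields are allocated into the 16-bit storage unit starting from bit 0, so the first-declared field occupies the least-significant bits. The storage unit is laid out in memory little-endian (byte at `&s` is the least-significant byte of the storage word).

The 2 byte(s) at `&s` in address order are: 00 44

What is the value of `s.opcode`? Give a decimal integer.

4

[0]=0x00 [1]=0x44 (little-endian) → word 0x4400
len [0+:2] = (word>>0) & 0x3 = 0
chan [2+:2] = (word>>2) & 0x3 = 0
id [4+:2] = (word>>4) & 0x3 = 0
seq [6+:6] = (word>>6) & 0x3f = 16
opcode [12+:4] = (word>>12) & 0xf = 4  ←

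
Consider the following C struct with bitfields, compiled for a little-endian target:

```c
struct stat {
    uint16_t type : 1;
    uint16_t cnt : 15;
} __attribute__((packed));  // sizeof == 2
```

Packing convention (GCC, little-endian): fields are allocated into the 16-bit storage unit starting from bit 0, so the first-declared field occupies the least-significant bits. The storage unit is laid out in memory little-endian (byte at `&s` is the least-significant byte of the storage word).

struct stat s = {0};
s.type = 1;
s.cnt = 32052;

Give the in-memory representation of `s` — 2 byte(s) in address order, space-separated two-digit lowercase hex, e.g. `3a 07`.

type (1b) val=1 bits=0x1 at bit 0: 0x0001
cnt (15b) val=32052 bits=0x7d34 at bit 1: 0xfa69
word = 0xfa69 → little-endian bytes:
  [0]=0x69  [1]=0xfa

69 fa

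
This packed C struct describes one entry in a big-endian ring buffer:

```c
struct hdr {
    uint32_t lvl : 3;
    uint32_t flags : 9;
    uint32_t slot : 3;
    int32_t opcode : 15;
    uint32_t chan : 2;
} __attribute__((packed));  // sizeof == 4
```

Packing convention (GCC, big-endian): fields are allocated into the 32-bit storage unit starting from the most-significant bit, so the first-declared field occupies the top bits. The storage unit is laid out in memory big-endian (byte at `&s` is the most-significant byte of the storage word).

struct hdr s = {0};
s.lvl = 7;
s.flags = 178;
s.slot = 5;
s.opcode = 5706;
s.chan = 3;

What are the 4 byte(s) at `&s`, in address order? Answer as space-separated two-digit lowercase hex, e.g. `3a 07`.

eb 2a 59 2b

lvl:3 = 7 → 0x7 << 29 → word 0xe0000000
flags:9 = 178 → 0xb2 << 20 → word 0xeb200000
slot:3 = 5 → 0x5 << 17 → word 0xeb2a0000
opcode:15 = 5706 → 0x164a << 2 → word 0xeb2a5928
chan:2 = 3 → 0x3 << 0 → word 0xeb2a592b
word = 0xeb2a592b → big-endian bytes:
  [0]=0xeb  [1]=0x2a  [2]=0x59  [3]=0x2b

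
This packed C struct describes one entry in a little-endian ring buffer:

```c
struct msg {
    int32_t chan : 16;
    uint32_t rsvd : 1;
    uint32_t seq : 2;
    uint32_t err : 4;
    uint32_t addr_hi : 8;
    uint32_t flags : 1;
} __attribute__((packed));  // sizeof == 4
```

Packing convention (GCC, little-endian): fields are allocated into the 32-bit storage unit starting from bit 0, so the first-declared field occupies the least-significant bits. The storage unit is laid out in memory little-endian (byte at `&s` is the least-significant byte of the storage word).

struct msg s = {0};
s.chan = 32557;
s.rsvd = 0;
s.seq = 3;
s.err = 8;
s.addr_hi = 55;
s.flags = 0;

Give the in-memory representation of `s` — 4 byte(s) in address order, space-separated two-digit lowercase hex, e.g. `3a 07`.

[0+:16] chan=32557 & 0xffff = 0x7f2d; word=0x00007f2d
[16+:1] rsvd=0 & 0x1 = 0x0; word=0x00007f2d
[17+:2] seq=3 & 0x3 = 0x3; word=0x00067f2d
[19+:4] err=8 & 0xf = 0x8; word=0x00467f2d
[23+:8] addr_hi=55 & 0xff = 0x37; word=0x1bc67f2d
[31+:1] flags=0 & 0x1 = 0x0; word=0x1bc67f2d
word = 0x1bc67f2d → little-endian bytes:
  [0]=0x2d  [1]=0x7f  [2]=0xc6  [3]=0x1b

2d 7f c6 1b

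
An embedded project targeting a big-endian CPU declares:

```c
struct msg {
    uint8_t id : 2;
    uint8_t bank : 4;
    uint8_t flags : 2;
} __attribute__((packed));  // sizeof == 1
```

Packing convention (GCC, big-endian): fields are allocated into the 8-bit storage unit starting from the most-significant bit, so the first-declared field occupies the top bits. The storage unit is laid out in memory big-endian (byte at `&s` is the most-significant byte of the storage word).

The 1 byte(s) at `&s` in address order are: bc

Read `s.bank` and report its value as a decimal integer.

[0]=0xbc (big-endian) → word 0xbc
id [6+:2] = (word>>6) & 0x3 = 2
bank [2+:4] = (word>>2) & 0xf = 15  ←
flags [0+:2] = (word>>0) & 0x3 = 0

15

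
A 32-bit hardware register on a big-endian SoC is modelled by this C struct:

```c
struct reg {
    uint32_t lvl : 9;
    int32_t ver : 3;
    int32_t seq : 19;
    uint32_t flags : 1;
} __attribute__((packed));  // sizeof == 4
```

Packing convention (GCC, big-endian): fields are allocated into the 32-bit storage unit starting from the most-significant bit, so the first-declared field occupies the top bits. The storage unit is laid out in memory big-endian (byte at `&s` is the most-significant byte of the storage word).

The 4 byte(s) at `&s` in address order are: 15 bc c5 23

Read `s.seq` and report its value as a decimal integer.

-105839

[0]=0x15 [1]=0xbc [2]=0xc5 [3]=0x23 (big-endian) → word 0x15bcc523
lvl:9 @ bit 23 → (0x15bcc523>>23)&0x1ff = 0x2b
ver:3 @ bit 20 → (0x15bcc523>>20)&0x7 = 0x3
seq:19 @ bit 1 → (0x15bcc523>>1)&0x7ffff = 0x66291  ←
flags:1 @ bit 0 → (0x15bcc523>>0)&0x1 = 0x1
seq signed 19b, MSB=1: 418449 - 524288 = -105839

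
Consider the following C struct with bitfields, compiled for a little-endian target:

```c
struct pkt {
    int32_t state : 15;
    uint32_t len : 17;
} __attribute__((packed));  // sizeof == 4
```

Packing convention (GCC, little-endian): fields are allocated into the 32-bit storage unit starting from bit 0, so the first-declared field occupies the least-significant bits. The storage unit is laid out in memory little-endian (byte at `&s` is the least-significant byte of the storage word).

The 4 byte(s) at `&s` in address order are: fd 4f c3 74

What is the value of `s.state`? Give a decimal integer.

[0]=0xfd [1]=0x4f [2]=0xc3 [3]=0x74 (little-endian) → word 0x74c34ffd
state [0+:15] = (word>>0) & 0x7fff = 20477  ←
len [15+:17] = (word>>15) & 0x1ffff = 59782
state signed 15b, MSB=1: 20477 - 32768 = -12291

-12291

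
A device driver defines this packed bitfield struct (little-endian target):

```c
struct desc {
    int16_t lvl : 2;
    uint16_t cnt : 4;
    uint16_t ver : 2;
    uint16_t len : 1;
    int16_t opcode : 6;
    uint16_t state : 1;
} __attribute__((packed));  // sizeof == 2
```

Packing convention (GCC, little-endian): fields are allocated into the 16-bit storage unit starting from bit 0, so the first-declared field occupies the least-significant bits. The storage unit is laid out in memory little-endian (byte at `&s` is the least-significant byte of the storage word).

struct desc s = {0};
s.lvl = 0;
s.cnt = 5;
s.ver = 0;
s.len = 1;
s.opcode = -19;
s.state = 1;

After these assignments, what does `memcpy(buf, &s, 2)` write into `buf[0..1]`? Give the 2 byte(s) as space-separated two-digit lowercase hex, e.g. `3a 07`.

14 db

lvl:2 = 0 → 0x0 << 0 → word 0x0000
cnt:4 = 5 → 0x5 << 2 → word 0x0014
ver:2 = 0 → 0x0 << 6 → word 0x0014
len:1 = 1 → 0x1 << 8 → word 0x0114
opcode:6 = -19 → 0x2d << 9 → word 0x5b14
state:1 = 1 → 0x1 << 15 → word 0xdb14
word = 0xdb14 → little-endian bytes:
  [0]=0x14  [1]=0xdb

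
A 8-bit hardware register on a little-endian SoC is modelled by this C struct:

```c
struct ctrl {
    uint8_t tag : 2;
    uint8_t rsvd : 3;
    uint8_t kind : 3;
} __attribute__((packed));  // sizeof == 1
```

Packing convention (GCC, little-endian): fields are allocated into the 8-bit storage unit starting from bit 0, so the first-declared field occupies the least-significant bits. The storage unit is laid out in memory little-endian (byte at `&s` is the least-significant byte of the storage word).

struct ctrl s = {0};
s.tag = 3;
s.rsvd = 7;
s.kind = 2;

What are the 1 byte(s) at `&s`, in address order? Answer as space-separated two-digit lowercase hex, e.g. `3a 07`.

tag:2 = 3 → 0x3 << 0 → word 0x03
rsvd:3 = 7 → 0x7 << 2 → word 0x1f
kind:3 = 2 → 0x2 << 5 → word 0x5f
word = 0x5f → little-endian bytes:
  [0]=0x5f

5f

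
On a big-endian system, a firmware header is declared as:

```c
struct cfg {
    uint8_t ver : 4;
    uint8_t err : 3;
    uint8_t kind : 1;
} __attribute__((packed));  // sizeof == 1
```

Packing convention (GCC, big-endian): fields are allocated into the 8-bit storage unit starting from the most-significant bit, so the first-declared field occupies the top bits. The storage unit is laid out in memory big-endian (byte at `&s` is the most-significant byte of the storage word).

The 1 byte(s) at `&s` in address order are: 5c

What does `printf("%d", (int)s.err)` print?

6

[0]=0x5c (big-endian) → word 0x5c
ver:4 @ bit 4 → (0x5c>>4)&0xf = 0x5
err:3 @ bit 1 → (0x5c>>1)&0x7 = 0x6  ←
kind:1 @ bit 0 → (0x5c>>0)&0x1 = 0x0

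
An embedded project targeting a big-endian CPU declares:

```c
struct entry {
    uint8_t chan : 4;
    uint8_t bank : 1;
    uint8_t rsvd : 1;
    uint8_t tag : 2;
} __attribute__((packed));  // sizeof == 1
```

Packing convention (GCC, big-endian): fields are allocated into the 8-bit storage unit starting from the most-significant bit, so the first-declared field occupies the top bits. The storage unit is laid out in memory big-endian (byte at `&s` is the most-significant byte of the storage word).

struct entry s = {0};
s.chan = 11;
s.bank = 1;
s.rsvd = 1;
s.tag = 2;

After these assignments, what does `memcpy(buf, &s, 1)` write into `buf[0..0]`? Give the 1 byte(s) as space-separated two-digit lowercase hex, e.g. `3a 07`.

chan:4 = 11 → 0xb << 4 → word 0xb0
bank:1 = 1 → 0x1 << 3 → word 0xb8
rsvd:1 = 1 → 0x1 << 2 → word 0xbc
tag:2 = 2 → 0x2 << 0 → word 0xbe
word = 0xbe → big-endian bytes:
  [0]=0xbe

be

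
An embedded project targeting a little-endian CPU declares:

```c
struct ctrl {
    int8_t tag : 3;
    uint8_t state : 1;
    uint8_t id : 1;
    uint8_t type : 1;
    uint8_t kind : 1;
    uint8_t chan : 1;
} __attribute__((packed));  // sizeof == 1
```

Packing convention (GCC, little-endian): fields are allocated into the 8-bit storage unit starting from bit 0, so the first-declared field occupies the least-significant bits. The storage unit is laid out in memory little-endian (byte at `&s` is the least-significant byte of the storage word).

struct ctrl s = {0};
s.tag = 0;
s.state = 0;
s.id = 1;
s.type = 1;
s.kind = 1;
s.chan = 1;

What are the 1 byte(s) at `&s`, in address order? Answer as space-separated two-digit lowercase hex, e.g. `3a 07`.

f0

[0+:3] tag=0 & 0x7 = 0x0; word=0x00
[3+:1] state=0 & 0x1 = 0x0; word=0x00
[4+:1] id=1 & 0x1 = 0x1; word=0x10
[5+:1] type=1 & 0x1 = 0x1; word=0x30
[6+:1] kind=1 & 0x1 = 0x1; word=0x70
[7+:1] chan=1 & 0x1 = 0x1; word=0xf0
word = 0xf0 → little-endian bytes:
  [0]=0xf0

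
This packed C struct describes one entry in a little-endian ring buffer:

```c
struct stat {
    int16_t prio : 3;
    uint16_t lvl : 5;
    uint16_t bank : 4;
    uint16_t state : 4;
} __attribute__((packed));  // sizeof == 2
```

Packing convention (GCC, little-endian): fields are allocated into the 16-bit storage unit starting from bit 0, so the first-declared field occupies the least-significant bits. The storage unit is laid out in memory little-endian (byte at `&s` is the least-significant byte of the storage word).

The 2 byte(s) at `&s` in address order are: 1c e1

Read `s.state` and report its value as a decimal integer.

[0]=0x1c [1]=0xe1 (little-endian) → word 0xe11c
prio:3 @ bit 0 → (0xe11c>>0)&0x7 = 0x4
lvl:5 @ bit 3 → (0xe11c>>3)&0x1f = 0x3
bank:4 @ bit 8 → (0xe11c>>8)&0xf = 0x1
state:4 @ bit 12 → (0xe11c>>12)&0xf = 0xe  ←

14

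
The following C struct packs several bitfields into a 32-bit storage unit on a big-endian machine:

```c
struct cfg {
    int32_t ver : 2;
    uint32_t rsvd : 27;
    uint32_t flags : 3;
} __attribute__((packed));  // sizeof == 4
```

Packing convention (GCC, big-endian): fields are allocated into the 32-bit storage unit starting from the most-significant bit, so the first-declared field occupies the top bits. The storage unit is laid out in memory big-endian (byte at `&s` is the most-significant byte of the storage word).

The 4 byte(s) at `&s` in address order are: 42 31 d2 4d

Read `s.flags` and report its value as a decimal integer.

[0]=0x42 [1]=0x31 [2]=0xd2 [3]=0x4d (big-endian) → word 0x4231d24d
ver:2 @ bit 30 → (0x4231d24d>>30)&0x3 = 0x1
rsvd:27 @ bit 3 → (0x4231d24d>>3)&0x7ffffff = 0x463a49
flags:3 @ bit 0 → (0x4231d24d>>0)&0x7 = 0x5  ←

5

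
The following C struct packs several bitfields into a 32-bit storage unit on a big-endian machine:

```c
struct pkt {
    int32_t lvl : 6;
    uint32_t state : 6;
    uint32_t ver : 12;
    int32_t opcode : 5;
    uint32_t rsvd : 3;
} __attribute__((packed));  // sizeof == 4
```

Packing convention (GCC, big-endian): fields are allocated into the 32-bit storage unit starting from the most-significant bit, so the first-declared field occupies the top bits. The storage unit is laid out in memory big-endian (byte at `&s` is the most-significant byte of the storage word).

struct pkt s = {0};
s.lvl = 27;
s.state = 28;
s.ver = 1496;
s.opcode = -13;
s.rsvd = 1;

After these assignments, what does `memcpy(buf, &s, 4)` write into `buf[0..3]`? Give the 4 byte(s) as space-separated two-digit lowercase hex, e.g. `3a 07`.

lvl:6 = 27 → 0x1b << 26 → word 0x6c000000
state:6 = 28 → 0x1c << 20 → word 0x6dc00000
ver:12 = 1496 → 0x5d8 << 8 → word 0x6dc5d800
opcode:5 = -13 → 0x13 << 3 → word 0x6dc5d898
rsvd:3 = 1 → 0x1 << 0 → word 0x6dc5d899
word = 0x6dc5d899 → big-endian bytes:
  [0]=0x6d  [1]=0xc5  [2]=0xd8  [3]=0x99

6d c5 d8 99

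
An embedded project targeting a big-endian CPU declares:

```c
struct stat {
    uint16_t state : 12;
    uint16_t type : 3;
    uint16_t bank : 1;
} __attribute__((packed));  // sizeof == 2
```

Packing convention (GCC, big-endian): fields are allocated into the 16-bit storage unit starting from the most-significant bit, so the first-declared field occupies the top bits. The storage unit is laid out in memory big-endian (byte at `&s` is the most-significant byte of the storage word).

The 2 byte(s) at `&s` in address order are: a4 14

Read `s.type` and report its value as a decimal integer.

[0]=0xa4 [1]=0x14 (big-endian) → word 0xa414
state:12 @ bit 4 → (0xa414>>4)&0xfff = 0xa41
type:3 @ bit 1 → (0xa414>>1)&0x7 = 0x2  ←
bank:1 @ bit 0 → (0xa414>>0)&0x1 = 0x0

2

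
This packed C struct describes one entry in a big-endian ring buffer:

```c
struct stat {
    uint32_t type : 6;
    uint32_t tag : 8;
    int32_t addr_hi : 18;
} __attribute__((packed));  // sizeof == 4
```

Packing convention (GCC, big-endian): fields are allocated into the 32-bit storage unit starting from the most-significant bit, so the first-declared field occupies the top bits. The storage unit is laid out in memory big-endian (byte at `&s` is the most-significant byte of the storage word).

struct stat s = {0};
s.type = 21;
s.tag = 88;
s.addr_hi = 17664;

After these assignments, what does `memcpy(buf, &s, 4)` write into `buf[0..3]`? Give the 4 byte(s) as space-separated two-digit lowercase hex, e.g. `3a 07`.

type (6b) val=21 bits=0x15 at bit 26: 0x54000000
tag (8b) val=88 bits=0x58 at bit 18: 0x55600000
addr_hi (18b) val=17664 bits=0x4500 at bit 0: 0x55604500
word = 0x55604500 → big-endian bytes:
  [0]=0x55  [1]=0x60  [2]=0x45  [3]=0x00

55 60 45 00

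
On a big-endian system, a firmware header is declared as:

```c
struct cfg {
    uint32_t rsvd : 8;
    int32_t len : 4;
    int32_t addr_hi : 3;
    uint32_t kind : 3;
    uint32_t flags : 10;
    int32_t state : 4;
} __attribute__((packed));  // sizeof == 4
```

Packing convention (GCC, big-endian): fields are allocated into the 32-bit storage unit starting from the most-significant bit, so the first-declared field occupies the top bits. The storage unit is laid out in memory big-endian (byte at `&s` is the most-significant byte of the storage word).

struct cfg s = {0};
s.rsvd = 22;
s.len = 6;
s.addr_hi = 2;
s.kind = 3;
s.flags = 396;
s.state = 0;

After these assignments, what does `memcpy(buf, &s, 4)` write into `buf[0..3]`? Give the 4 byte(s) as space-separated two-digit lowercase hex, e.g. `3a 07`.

16 64 d8 c0

rsvd:8 = 22 → 0x16 << 24 → word 0x16000000
len:4 = 6 → 0x6 << 20 → word 0x16600000
addr_hi:3 = 2 → 0x2 << 17 → word 0x16640000
kind:3 = 3 → 0x3 << 14 → word 0x1664c000
flags:10 = 396 → 0x18c << 4 → word 0x1664d8c0
state:4 = 0 → 0x0 << 0 → word 0x1664d8c0
word = 0x1664d8c0 → big-endian bytes:
  [0]=0x16  [1]=0x64  [2]=0xd8  [3]=0xc0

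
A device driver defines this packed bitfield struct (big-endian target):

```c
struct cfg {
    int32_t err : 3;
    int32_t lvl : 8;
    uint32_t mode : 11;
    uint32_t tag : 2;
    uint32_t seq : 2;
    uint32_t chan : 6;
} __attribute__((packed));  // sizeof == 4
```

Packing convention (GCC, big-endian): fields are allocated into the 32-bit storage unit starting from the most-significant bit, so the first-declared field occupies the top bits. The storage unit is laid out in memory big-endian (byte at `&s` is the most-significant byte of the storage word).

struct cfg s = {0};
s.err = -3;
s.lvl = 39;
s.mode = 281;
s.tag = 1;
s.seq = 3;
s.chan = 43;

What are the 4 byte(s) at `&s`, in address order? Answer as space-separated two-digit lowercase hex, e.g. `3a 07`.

a4 e4 65 eb

err (3b) val=-3 bits=0x5 at bit 29: 0xa0000000
lvl (8b) val=39 bits=0x27 at bit 21: 0xa4e00000
mode (11b) val=281 bits=0x119 at bit 10: 0xa4e46400
tag (2b) val=1 bits=0x1 at bit 8: 0xa4e46500
seq (2b) val=3 bits=0x3 at bit 6: 0xa4e465c0
chan (6b) val=43 bits=0x2b at bit 0: 0xa4e465eb
word = 0xa4e465eb → big-endian bytes:
  [0]=0xa4  [1]=0xe4  [2]=0x65  [3]=0xeb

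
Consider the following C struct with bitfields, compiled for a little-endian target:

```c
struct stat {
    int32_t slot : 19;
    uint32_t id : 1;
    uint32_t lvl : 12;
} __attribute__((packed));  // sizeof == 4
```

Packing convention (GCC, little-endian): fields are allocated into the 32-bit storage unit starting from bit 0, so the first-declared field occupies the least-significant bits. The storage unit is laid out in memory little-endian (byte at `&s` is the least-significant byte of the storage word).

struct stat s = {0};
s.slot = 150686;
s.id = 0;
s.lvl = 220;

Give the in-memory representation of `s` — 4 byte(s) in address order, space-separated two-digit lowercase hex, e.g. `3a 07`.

9e 4c c2 0d

slot:19 = 150686 → 0x24c9e << 0 → word 0x00024c9e
id:1 = 0 → 0x0 << 19 → word 0x00024c9e
lvl:12 = 220 → 0xdc << 20 → word 0x0dc24c9e
word = 0x0dc24c9e → little-endian bytes:
  [0]=0x9e  [1]=0x4c  [2]=0xc2  [3]=0x0d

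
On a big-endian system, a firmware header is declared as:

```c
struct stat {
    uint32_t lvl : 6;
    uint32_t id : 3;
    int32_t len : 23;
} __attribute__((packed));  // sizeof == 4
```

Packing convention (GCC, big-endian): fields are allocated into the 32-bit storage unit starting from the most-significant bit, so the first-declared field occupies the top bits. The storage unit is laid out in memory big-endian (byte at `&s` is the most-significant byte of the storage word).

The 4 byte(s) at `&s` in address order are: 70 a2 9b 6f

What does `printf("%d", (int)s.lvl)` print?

[0]=0x70 [1]=0xa2 [2]=0x9b [3]=0x6f (big-endian) → word 0x70a29b6f
lvl:6 @ bit 26 → (0x70a29b6f>>26)&0x3f = 0x1c  ←
id:3 @ bit 23 → (0x70a29b6f>>23)&0x7 = 0x1
len:23 @ bit 0 → (0x70a29b6f>>0)&0x7fffff = 0x229b6f

28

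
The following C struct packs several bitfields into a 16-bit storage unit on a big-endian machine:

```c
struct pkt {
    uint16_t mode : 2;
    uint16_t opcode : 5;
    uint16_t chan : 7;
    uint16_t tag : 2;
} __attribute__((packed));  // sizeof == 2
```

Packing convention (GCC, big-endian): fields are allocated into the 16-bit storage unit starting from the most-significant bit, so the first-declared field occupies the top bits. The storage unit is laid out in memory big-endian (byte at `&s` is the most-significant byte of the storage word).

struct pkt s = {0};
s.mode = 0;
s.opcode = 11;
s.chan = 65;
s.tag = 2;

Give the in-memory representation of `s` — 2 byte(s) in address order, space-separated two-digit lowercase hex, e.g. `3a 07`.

[14+:2] mode=0 & 0x3 = 0x0; word=0x0000
[9+:5] opcode=11 & 0x1f = 0xb; word=0x1600
[2+:7] chan=65 & 0x7f = 0x41; word=0x1704
[0+:2] tag=2 & 0x3 = 0x2; word=0x1706
word = 0x1706 → big-endian bytes:
  [0]=0x17  [1]=0x06

17 06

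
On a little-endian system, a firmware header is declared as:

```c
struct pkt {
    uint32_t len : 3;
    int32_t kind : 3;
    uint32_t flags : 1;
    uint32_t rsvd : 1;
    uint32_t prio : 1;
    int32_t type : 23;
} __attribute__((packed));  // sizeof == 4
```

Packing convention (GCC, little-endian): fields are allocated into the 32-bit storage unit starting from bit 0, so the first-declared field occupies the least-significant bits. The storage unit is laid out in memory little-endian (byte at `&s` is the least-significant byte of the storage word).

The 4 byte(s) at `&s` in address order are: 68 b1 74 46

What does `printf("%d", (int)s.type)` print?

[0]=0x68 [1]=0xb1 [2]=0x74 [3]=0x46 (little-endian) → word 0x4674b168
len:3 @ bit 0 → (0x4674b168>>0)&0x7 = 0x0
kind:3 @ bit 3 → (0x4674b168>>3)&0x7 = 0x5
flags:1 @ bit 6 → (0x4674b168>>6)&0x1 = 0x1
rsvd:1 @ bit 7 → (0x4674b168>>7)&0x1 = 0x0
prio:1 @ bit 8 → (0x4674b168>>8)&0x1 = 0x1
type:23 @ bit 9 → (0x4674b168>>9)&0x7fffff = 0x233a58  ←
type signed 23b, MSB=0: value = 2308696

2308696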